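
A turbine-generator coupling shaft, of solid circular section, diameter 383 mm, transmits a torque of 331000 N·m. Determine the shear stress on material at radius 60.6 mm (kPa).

J = πd⁴/32 = π(0.383)⁴/32 = 2.112×10^-3 m⁴.
Shear stress varies linearly with radius: τ = T·r/J = 331000 × 0.0606 / 2.112×10^-3 = 9.495×10^6 Pa.

9500 kPa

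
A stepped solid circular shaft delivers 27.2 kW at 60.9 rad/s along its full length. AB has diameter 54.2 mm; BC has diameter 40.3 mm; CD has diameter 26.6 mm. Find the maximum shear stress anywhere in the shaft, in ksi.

17.5 ksi

ω = 60.9 rad/s, so T = P/ω = 27.2×10³ / 60.90 = 446.6 N·m.
Under the same torque, τ_max = 16T/(πd³) is largest where d is smallest — segment CD (d = 26.6 mm).
τ_max = 16·446.6/(π·(0.0266)³) = 1.209×10^8 Pa.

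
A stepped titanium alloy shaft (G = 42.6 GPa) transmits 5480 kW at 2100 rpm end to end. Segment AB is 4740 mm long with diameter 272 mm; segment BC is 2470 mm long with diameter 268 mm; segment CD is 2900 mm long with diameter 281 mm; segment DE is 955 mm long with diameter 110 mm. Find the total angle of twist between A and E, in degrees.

ω = 2π·2100/60 = 219.9 rad/s, so T = P/ω = 5480×10³ / 219.9 = 24920 N·m.
J_AB = π(0.272)⁴/32 = 5.37×10^-4 m⁴; J_BC = π(0.268)⁴/32 = 5.06×10^-4 m⁴; J_CD = π(0.281)⁴/32 = 6.12×10^-4 m⁴; J_DE = π(0.110)⁴/32 = 1.44×10^-5 m⁴.
θ = (T/G)·Σ L_i/J_i = (24920/42.6×10⁹)·(4.74/5.37×10^-4 + 2.47/5.06×10^-4 + 2.90/6.12×10^-4 + 0.955/1.44×10^-5) = 0.04965 rad.

2.84°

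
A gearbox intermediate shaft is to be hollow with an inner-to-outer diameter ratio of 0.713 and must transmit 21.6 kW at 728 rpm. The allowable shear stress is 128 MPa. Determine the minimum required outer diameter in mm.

ω = 2π·728/60 = 76.24 rad/s, so T = P/ω = 21.6×10³ / 76.24 = 283.3 N·m.
For a hollow shaft with d_i/d_o = 0.713: τ_max = 16T/(π d_o³ (1−k⁴)), so d_o = [16T/(π τ_allow (1−k⁴))]^(1/3) = [16·283.3/(π·1.28×10^8·0.7416)]^(1/3) = 0.02477 m.

24.8 mm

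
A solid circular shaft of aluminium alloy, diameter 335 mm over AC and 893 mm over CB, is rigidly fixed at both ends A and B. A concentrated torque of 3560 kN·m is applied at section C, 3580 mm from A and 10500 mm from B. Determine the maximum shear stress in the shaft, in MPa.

Compatibility: T_A·a/J_AC = T_B·b/J_CB with T_A + T_B = T₀.
J_AC = 1.24×10^-3 m⁴, J_CB = 0.0624 m⁴, so T_A = T₀·(J_AC/a)/((J_AC/a)+(J_CB/b)) = 195400 N·m, T_B = 3.365e6 N·m.
τ in each portion: τ_AC = 2.65×10^7 Pa, τ_CB = 2.41×10^7 Pa; maximum is in AC.
τ_max = T_AC·r/J = 195400·0.168/1.24×10^-3 = 2.648×10^7 Pa.

26.5 MPa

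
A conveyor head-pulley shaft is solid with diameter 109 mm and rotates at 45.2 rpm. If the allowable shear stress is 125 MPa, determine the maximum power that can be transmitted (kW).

J = πd⁴/32 = π(0.109)⁴/32 = 1.386×10^-5 m⁴.
T_max = τ_allow·J/r = 1.25×10^8 × 1.386×10^-5 / 0.0545 = 31780 N·m.
ω = 2π·45.2/60 = 4.733 rad/s, so P_max = T_max·ω = 1.504×10^5 W.

150 kW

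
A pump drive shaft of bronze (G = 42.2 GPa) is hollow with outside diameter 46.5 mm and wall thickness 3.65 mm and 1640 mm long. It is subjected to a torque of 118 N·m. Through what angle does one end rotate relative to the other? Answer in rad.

0.0202 rad

J = π(d_o⁴ − d_i⁴)/32 = π(0.0465⁴ − 0.0392⁴)/32 = 2.272×10^-7 m⁴.
θ = T·L/(G·J) = 118.0 × 1.64 / (42.2×10⁹ × 2.272×10^-7) = 0.02019 rad.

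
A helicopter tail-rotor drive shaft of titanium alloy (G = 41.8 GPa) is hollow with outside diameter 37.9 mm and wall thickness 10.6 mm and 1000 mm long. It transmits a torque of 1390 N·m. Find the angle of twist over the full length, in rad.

0.171 rad

J = π(d_o⁴ − d_i⁴)/32 = π(0.0379⁴ − 0.0167⁴)/32 = 1.949×10^-7 m⁴.
θ = T·L/(G·J) = 1390 × 1.00 / (41.8×10⁹ × 1.949×10^-7) = 0.1706 rad.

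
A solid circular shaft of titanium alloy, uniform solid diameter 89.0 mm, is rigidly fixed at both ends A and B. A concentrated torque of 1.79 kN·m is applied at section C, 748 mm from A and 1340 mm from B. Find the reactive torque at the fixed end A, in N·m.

With uniform GJ and both ends fixed, compatibility θ_AC = θ_CB gives T_A·a = T_B·b, together with T_A + T_B = T₀.
T_A = T₀·b/(a+b) = 1790·1340/2088 = 1149 N·m; T_B = 641.2 N·m.

1150 N·m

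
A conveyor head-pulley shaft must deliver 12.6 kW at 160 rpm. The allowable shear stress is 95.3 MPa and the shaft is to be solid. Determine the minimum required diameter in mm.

ω = 2π·160/60 = 16.76 rad/s, so T = P/ω = 12.6×10³ / 16.76 = 752.0 N·m.
For a solid shaft τ_max = 16T/(πd³), so d = (16T/(π τ_allow))^(1/3) = (16·752.0/(π·9.53×10^7))^(1/3) = 0.03425 m.

34.3 mm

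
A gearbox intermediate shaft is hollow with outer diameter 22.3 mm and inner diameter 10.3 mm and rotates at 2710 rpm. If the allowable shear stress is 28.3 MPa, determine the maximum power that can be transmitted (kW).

J = π(d_o⁴ − d_i⁴)/32 = π(0.0223⁴ − 0.0103⁴)/32 = 2.317×10^-8 m⁴.
T_max = τ_allow·J/r = 2.83×10^7 × 2.317×10^-8 / 0.0112 = 58.82 N·m.
ω = 2π·2710/60 = 283.8 rad/s, so P_max = T_max·ω = 1.669×10^4 W.

16.7 kW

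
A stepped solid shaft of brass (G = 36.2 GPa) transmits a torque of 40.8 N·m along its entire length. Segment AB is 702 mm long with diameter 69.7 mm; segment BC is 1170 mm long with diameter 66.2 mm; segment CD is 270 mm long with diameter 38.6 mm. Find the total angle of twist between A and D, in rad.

0.00244 rad

J_AB = π(0.0697)⁴/32 = 2.32×10^-6 m⁴; J_BC = π(0.0662)⁴/32 = 1.89×10^-6 m⁴; J_CD = π(0.0386)⁴/32 = 2.18×10^-7 m⁴.
θ = (T/G)·Σ L_i/J_i = (40.80/36.2×10⁹)·(0.702/2.32×10^-6 + 1.17/1.89×10^-6 + 0.270/2.18×10^-7) = 2.437×10^-3 rad.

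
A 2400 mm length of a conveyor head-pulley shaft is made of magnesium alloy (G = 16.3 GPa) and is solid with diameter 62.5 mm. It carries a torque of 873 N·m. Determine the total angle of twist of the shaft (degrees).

J = πd⁴/32 = π(0.0625)⁴/32 = 1.498×10^-6 m⁴.
θ = T·L/(G·J) = 873.0 × 2.40 / (16.3×10⁹ × 1.498×10^-6) = 0.08581 rad.

4.92°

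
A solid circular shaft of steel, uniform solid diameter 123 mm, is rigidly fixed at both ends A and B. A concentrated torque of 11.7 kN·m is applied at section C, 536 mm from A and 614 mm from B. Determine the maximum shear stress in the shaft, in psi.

2480 psi

With uniform GJ and both ends fixed, compatibility θ_AC = θ_CB gives T_A·a = T_B·b, together with T_A + T_B = T₀.
T_A = T₀·b/(a+b) = 11700·614/1150 = 6247 N·m; T_B = 5453 N·m.
τ in each portion: τ_AC = 1.71×10^7 Pa, τ_CB = 1.49×10^7 Pa; maximum is in AC.
τ_max = T_AC·r/J = 6247·0.0615/2.25×10^-5 = 1.710×10^7 Pa.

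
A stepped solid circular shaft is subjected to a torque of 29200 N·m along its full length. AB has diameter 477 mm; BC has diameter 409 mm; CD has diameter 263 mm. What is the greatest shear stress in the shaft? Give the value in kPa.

Under the same torque, τ_max = 16T/(πd³) is largest where d is smallest — segment CD (d = 263 mm).
τ_max = 16·29200/(π·(0.263)³) = 8.175×10^6 Pa.

8170 kPa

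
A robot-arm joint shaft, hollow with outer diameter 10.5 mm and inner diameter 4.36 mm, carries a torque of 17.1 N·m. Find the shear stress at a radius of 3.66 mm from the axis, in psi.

J = π(d_o⁴ − d_i⁴)/32 = π(0.0105⁴ − 0.00436⁴)/32 = 1.158×10^-9 m⁴.
Shear stress varies linearly with radius: τ = T·r/J = 17.10 × 0.00366 / 1.158×10^-9 = 5.405×10^7 Pa.

7840 psi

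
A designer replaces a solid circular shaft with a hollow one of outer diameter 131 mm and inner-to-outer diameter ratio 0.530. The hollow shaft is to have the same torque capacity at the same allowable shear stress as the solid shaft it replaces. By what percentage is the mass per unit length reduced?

24.0 %

Equal τ_max and T ⇒ the solid shaft needs d_s³ = d_o³(1−k⁴), so d_s = 131·(1−0.530⁴)^(1/3) = 127.5 mm.
Area ratio A_h/A_s = d_o²(1−k²)/d_s² = (1−k²)/(1−k⁴)^(2/3) = 0.7596.
Mass saving = 1 − 0.7596 = 24.0 %.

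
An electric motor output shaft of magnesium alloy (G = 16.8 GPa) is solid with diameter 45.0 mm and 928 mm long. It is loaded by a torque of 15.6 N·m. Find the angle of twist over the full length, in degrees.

0.123°

J = πd⁴/32 = π(0.0450)⁴/32 = 4.026×10^-7 m⁴.
θ = T·L/(G·J) = 15.60 × 0.928 / (16.8×10⁹ × 4.026×10^-7) = 2.140×10^-3 rad.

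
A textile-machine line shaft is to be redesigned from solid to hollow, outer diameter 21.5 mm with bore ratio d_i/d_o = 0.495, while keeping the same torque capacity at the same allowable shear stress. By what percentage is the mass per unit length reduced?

Equal τ_max and T ⇒ the solid shaft needs d_s³ = d_o³(1−k⁴), so d_s = 21.5·(1−0.495⁴)^(1/3) = 21.06 mm.
Area ratio A_h/A_s = d_o²(1−k²)/d_s² = (1−k²)/(1−k⁴)^(2/3) = 0.7868.
Mass saving = 1 − 0.7868 = 21.3 %.

21.3 %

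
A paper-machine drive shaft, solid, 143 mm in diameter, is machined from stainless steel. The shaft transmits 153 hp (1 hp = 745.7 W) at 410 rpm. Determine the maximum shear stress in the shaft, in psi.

671 psi

ω = 2π·410/60 = 42.94 rad/s, so T = P/ω = 153×745.7 / 42.94 = 2657 N·m.
J = πd⁴/32 = π(0.143)⁴/32 = 4.105×10^-5 m⁴.
τ_max = T·r/J = 2657 × 0.0715 / 4.105×10^-5 = 4.628×10^6 Pa.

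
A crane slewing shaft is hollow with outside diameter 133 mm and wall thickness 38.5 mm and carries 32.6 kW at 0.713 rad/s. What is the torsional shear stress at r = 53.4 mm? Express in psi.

11900 psi

ω = 0.713 rad/s, so T = P/ω = 32.6×10³ / 0.7130 = 45720 N·m.
J = π(d_o⁴ − d_i⁴)/32 = π(0.133⁴ − 0.0560⁴)/32 = 2.975×10^-5 m⁴.
Shear stress varies linearly with radius: τ = T·r/J = 45720 × 0.0534 / 2.975×10^-5 = 8.206×10^7 Pa.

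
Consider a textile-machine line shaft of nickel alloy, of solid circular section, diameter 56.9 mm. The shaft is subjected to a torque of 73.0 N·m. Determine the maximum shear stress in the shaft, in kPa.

2020 kPa

J = πd⁴/32 = π(0.0569)⁴/32 = 1.029×10^-6 m⁴.
τ_max = T·r/J = 73.00 × 0.0284 / 1.029×10^-6 = 2.018×10^6 Pa.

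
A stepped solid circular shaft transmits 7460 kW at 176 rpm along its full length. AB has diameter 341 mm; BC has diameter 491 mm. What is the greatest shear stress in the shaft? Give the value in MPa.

52.0 MPa

ω = 2π·176/60 = 18.43 rad/s, so T = P/ω = 7460×10³ / 18.43 = 404800 N·m.
Under the same torque, τ_max = 16T/(πd³) is largest where d is smallest — segment AB (d = 341 mm).
τ_max = 16·404800/(π·(0.341)³) = 5.199×10^7 Pa.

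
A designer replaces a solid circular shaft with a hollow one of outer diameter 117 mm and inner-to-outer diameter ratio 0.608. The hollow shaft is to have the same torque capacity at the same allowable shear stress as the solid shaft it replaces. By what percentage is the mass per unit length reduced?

Equal τ_max and T ⇒ the solid shaft needs d_s³ = d_o³(1−k⁴), so d_s = 117·(1−0.608⁴)^(1/3) = 111.4 mm.
Area ratio A_h/A_s = d_o²(1−k²)/d_s² = (1−k²)/(1−k⁴)^(2/3) = 0.6952.
Mass saving = 1 − 0.6952 = 30.5 %.

30.5 %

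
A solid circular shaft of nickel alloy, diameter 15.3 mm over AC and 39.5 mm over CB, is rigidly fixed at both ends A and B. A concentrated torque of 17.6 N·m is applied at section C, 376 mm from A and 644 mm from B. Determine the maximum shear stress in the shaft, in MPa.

1.40 MPa

Compatibility: T_A·a/J_AC = T_B·b/J_CB with T_A + T_B = T₀.
J_AC = 5.38×10^-9 m⁴, J_CB = 2.39×10^-7 m⁴, so T_A = T₀·(J_AC/a)/((J_AC/a)+(J_CB/b)) = 0.6534 N·m, T_B = 16.95 N·m.
τ in each portion: τ_AC = 9.29×10^5 Pa, τ_CB = 1.40×10^6 Pa; maximum is in CB.
τ_max = T_CB·r/J = 16.95·0.0198/2.39×10^-7 = 1.400×10^6 Pa.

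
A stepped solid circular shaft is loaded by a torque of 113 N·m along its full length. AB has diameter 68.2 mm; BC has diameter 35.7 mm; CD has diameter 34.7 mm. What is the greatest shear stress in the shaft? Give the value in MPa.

13.8 MPa

Under the same torque, τ_max = 16T/(πd³) is largest where d is smallest — segment CD (d = 34.7 mm).
τ_max = 16·113.0/(π·(0.0347)³) = 1.377×10^7 Pa.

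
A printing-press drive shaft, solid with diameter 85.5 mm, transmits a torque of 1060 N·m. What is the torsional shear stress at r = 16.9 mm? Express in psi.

J = πd⁴/32 = π(0.0855)⁴/32 = 5.246×10^-6 m⁴.
Shear stress varies linearly with radius: τ = T·r/J = 1060 × 0.0169 / 5.246×10^-6 = 3.415×10^6 Pa.

495 psi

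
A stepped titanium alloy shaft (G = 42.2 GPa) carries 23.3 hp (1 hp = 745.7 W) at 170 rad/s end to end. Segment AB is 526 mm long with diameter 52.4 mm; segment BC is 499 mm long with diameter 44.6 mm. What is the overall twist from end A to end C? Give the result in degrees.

ω = 170 rad/s, so T = P/ω = 23.3×745.7 / 170.0 = 102.2 N·m.
J_AB = π(0.0524)⁴/32 = 7.40×10^-7 m⁴; J_BC = π(0.0446)⁴/32 = 3.88×10^-7 m⁴.
θ = (T/G)·Σ L_i/J_i = (102.2/42.2×10⁹)·(0.526/7.40×10^-7 + 0.499/3.88×10^-7) = 4.832×10^-3 rad.

0.277°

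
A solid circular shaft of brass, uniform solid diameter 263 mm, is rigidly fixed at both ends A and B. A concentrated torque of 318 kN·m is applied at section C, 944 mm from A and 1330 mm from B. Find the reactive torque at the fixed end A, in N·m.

With uniform GJ and both ends fixed, compatibility θ_AC = θ_CB gives T_A·a = T_B·b, together with T_A + T_B = T₀.
T_A = T₀·b/(a+b) = 318000·1330/2274 = 186000 N·m; T_B = 132000 N·m.

186000 N·m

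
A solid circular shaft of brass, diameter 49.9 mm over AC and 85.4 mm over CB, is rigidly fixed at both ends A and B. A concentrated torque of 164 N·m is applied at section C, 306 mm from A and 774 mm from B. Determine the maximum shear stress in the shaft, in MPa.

1.53 MPa

Compatibility: T_A·a/J_AC = T_B·b/J_CB with T_A + T_B = T₀.
J_AC = 6.09×10^-7 m⁴, J_CB = 5.22×10^-6 m⁴, so T_A = T₀·(J_AC/a)/((J_AC/a)+(J_CB/b)) = 37.34 N·m, T_B = 126.7 N·m.
τ in each portion: τ_AC = 1.53×10^6 Pa, τ_CB = 1.04×10^6 Pa; maximum is in AC.
τ_max = T_AC·r/J = 37.34·0.0249/6.09×10^-7 = 1.531×10^6 Pa.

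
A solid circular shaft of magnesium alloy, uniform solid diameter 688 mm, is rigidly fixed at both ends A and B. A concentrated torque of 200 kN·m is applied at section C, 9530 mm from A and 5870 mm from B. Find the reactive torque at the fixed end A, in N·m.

With uniform GJ and both ends fixed, compatibility θ_AC = θ_CB gives T_A·a = T_B·b, together with T_A + T_B = T₀.
T_A = T₀·b/(a+b) = 200000·5870/15400 = 76230 N·m; T_B = 123800 N·m.

76200 N·m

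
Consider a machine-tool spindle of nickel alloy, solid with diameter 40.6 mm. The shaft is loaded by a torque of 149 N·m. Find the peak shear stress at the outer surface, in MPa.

11.3 MPa

J = πd⁴/32 = π(0.0406)⁴/32 = 2.667×10^-7 m⁴.
τ_max = T·r/J = 149.0 × 0.0203 / 2.667×10^-7 = 1.134×10^7 Pa.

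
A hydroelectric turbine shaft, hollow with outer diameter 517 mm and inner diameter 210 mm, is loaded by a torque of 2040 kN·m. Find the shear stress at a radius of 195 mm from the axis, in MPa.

58.3 MPa

J = π(d_o⁴ − d_i⁴)/32 = π(0.517⁴ − 0.210⁴)/32 = 6.823×10^-3 m⁴.
Shear stress varies linearly with radius: τ = T·r/J = 2.040e6 × 0.195 / 6.823×10^-3 = 5.830×10^7 Pa.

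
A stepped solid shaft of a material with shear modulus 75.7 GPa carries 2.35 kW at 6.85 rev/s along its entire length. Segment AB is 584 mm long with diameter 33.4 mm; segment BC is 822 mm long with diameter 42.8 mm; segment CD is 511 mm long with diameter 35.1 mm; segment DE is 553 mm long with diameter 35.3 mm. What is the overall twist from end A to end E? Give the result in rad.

0.0103 rad

ω = 2π·6.85 = 43.04 rad/s, so T = P/ω = 2.35×10³ / 43.04 = 54.60 N·m.
J_AB = π(0.0334)⁴/32 = 1.22×10^-7 m⁴; J_BC = π(0.0428)⁴/32 = 3.29×10^-7 m⁴; J_CD = π(0.0351)⁴/32 = 1.49×10^-7 m⁴; J_DE = π(0.0353)⁴/32 = 1.52×10^-7 m⁴.
θ = (T/G)·Σ L_i/J_i = (54.60/75.7×10⁹)·(0.584/1.22×10^-7 + 0.822/3.29×10^-7 + 0.511/1.49×10^-7 + 0.553/1.52×10^-7) = 0.01034 rad.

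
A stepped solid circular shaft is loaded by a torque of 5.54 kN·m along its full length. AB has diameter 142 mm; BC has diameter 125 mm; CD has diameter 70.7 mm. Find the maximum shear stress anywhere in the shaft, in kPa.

79800 kPa

Under the same torque, τ_max = 16T/(πd³) is largest where d is smallest — segment CD (d = 70.7 mm).
τ_max = 16·5540/(π·(0.0707)³) = 7.984×10^7 Pa.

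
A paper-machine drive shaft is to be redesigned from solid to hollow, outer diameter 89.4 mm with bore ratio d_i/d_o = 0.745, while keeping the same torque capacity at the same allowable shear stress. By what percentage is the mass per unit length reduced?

43.1 %

Equal τ_max and T ⇒ the solid shaft needs d_s³ = d_o³(1−k⁴), so d_s = 89.4·(1−0.745⁴)^(1/3) = 79.07 mm.
Area ratio A_h/A_s = d_o²(1−k²)/d_s² = (1−k²)/(1−k⁴)^(2/3) = 0.5688.
Mass saving = 1 − 0.5688 = 43.1 %.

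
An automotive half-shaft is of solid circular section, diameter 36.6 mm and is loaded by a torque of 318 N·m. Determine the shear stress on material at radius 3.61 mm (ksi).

J = πd⁴/32 = π(0.0366)⁴/32 = 1.762×10^-7 m⁴.
Shear stress varies linearly with radius: τ = T·r/J = 318.0 × 0.00361 / 1.762×10^-7 = 6.516×10^6 Pa.

0.945 ksi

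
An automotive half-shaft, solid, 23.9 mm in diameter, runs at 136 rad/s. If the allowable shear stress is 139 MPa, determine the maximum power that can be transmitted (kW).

50.7 kW

J = πd⁴/32 = π(0.0239)⁴/32 = 3.203×10^-8 m⁴.
T_max = τ_allow·J/r = 1.39×10^8 × 3.203×10^-8 / 0.0119 = 372.6 N·m.
ω = 136 rad/s, so P_max = T_max·ω = 5.067×10^4 W.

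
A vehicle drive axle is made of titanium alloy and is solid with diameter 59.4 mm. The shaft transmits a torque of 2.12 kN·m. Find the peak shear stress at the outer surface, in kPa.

J = πd⁴/32 = π(0.0594)⁴/32 = 1.222×10^-6 m⁴.
τ_max = T·r/J = 2120 × 0.0297 / 1.222×10^-6 = 5.152×10^7 Pa.

51500 kPa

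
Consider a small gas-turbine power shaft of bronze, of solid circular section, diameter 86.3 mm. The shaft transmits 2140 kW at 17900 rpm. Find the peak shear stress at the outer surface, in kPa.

ω = 2π·17900/60 = 1874 rad/s, so T = P/ω = 2140×10³ / 1874 = 1142 N·m.
J = πd⁴/32 = π(0.0863)⁴/32 = 5.446×10^-6 m⁴.
τ_max = T·r/J = 1142 × 0.0432 / 5.446×10^-6 = 9.046×10^6 Pa.

9050 kPa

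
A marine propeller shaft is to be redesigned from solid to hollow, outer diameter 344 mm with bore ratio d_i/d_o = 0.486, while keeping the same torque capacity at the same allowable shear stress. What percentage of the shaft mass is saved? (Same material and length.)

Equal τ_max and T ⇒ the solid shaft needs d_s³ = d_o³(1−k⁴), so d_s = 344·(1−0.486⁴)^(1/3) = 337.5 mm.
Area ratio A_h/A_s = d_o²(1−k²)/d_s² = (1−k²)/(1−k⁴)^(2/3) = 0.7936.
Mass saving = 1 − 0.7936 = 20.6 %.

20.6 %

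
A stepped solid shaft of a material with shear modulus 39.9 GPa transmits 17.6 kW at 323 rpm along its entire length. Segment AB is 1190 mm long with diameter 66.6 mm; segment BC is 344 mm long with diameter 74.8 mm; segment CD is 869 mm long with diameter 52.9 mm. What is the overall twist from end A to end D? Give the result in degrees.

ω = 2π·323/60 = 33.82 rad/s, so T = P/ω = 17.6×10³ / 33.82 = 520.3 N·m.
J_AB = π(0.0666)⁴/32 = 1.93×10^-6 m⁴; J_BC = π(0.0748)⁴/32 = 3.07×10^-6 m⁴; J_CD = π(0.0529)⁴/32 = 7.69×10^-7 m⁴.
θ = (T/G)·Σ L_i/J_i = (520.3/39.9×10⁹)·(1.19/1.93×10^-6 + 0.344/3.07×10^-6 + 0.869/7.69×10^-7) = 0.02423 rad.

1.39°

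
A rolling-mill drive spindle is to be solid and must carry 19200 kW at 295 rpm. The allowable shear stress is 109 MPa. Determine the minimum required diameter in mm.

307 mm

ω = 2π·295/60 = 30.89 rad/s, so T = P/ω = 19200×10³ / 30.89 = 621500 N·m.
For a solid shaft τ_max = 16T/(πd³), so d = (16T/(π τ_allow))^(1/3) = (16·621500/(π·1.09×10^8))^(1/3) = 0.3074 m.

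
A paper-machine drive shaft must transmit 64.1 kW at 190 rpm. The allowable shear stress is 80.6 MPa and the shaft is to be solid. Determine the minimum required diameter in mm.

58.8 mm

ω = 2π·190/60 = 19.90 rad/s, so T = P/ω = 64.1×10³ / 19.90 = 3222 N·m.
For a solid shaft τ_max = 16T/(πd³), so d = (16T/(π τ_allow))^(1/3) = (16·3222/(π·8.06×10^7))^(1/3) = 0.05883 m.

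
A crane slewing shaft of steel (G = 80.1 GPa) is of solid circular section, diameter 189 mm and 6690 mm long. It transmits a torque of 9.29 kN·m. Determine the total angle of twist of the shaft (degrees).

0.355°

J = πd⁴/32 = π(0.189)⁴/32 = 1.253×10^-4 m⁴.
θ = T·L/(G·J) = 9290 × 6.69 / (80.1×10⁹ × 1.253×10^-4) = 6.194×10^-3 rad.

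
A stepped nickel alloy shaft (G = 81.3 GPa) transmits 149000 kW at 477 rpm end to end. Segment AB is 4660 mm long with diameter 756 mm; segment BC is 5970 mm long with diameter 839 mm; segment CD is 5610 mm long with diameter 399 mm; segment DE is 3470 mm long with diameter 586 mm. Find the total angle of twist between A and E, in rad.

ω = 2π·477/60 = 49.95 rad/s, so T = P/ω = 149000×10³ / 49.95 = 2.983e6 N·m.
J_AB = π(0.756)⁴/32 = 0.0321 m⁴; J_BC = π(0.839)⁴/32 = 0.0486 m⁴; J_CD = π(0.399)⁴/32 = 2.49×10^-3 m⁴; J_DE = π(0.586)⁴/32 = 0.0116 m⁴.
θ = (T/G)·Σ L_i/J_i = (2.983e6/81.3×10⁹)·(4.66/0.0321 + 5.97/0.0486 + 5.61/2.49×10^-3 + 3.47/0.0116) = 0.1036 rad.

0.104 rad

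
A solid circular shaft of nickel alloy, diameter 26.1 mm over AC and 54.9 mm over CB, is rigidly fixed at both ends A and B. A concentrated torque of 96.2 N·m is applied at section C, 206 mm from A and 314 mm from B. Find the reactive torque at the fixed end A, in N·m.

Compatibility: T_A·a/J_AC = T_B·b/J_CB with T_A + T_B = T₀.
J_AC = 4.56×10^-8 m⁴, J_CB = 8.92×10^-7 m⁴, so T_A = T₀·(J_AC/a)/((J_AC/a)+(J_CB/b)) = 6.949 N·m, T_B = 89.25 N·m.

6.95 N·m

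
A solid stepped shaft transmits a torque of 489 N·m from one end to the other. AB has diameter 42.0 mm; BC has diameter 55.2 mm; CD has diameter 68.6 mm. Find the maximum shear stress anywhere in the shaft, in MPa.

33.6 MPa

Under the same torque, τ_max = 16T/(πd³) is largest where d is smallest — segment AB (d = 42.0 mm).
τ_max = 16·489.0/(π·(0.0420)³) = 3.361×10^7 Pa.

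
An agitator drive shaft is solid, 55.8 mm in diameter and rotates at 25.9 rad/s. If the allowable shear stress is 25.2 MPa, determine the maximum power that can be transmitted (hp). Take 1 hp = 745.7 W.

29.9 hp

J = πd⁴/32 = π(0.0558)⁴/32 = 9.518×10^-7 m⁴.
T_max = τ_allow·J/r = 2.52×10^7 × 9.518×10^-7 / 0.0279 = 859.7 N·m.
ω = 25.9 rad/s, so P_max = T_max·ω = 2.227×10^4 W.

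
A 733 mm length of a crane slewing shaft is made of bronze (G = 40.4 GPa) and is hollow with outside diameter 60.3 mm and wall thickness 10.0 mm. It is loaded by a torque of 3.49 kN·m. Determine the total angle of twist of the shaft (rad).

0.0609 rad

J = π(d_o⁴ − d_i⁴)/32 = π(0.0603⁴ − 0.0403⁴)/32 = 1.039×10^-6 m⁴.
θ = T·L/(G·J) = 3490 × 0.733 / (40.4×10⁹ × 1.039×10^-6) = 0.06094 rad.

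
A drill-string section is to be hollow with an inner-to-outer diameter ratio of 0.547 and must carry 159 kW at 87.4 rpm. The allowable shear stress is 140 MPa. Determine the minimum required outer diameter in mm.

88.5 mm

ω = 2π·87.4/60 = 9.153 rad/s, so T = P/ω = 159×10³ / 9.153 = 17370 N·m.
For a hollow shaft with d_i/d_o = 0.547: τ_max = 16T/(π d_o³ (1−k⁴)), so d_o = [16T/(π τ_allow (1−k⁴))]^(1/3) = [16·17370/(π·1.40×10^8·0.9105)]^(1/3) = 0.08854 m.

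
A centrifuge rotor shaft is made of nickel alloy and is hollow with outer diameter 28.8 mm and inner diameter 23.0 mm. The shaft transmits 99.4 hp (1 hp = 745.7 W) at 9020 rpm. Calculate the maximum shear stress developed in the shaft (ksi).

ω = 2π·9020/60 = 944.6 rad/s, so T = P/ω = 99.4×745.7 / 944.6 = 78.47 N·m.
J = π(d_o⁴ − d_i⁴)/32 = π(0.0288⁴ − 0.0230⁴)/32 = 4.007×10^-8 m⁴.
τ_max = T·r/J = 78.47 × 0.0144 / 4.007×10^-8 = 2.820×10^7 Pa.

4.09 ksi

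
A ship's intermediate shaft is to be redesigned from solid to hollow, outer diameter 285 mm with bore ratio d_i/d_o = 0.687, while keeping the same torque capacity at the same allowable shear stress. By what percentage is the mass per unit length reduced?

37.5 %

Equal τ_max and T ⇒ the solid shaft needs d_s³ = d_o³(1−k⁴), so d_s = 285·(1−0.687⁴)^(1/3) = 262.0 mm.
Area ratio A_h/A_s = d_o²(1−k²)/d_s² = (1−k²)/(1−k⁴)^(2/3) = 0.6246.
Mass saving = 1 − 0.6246 = 37.5 %.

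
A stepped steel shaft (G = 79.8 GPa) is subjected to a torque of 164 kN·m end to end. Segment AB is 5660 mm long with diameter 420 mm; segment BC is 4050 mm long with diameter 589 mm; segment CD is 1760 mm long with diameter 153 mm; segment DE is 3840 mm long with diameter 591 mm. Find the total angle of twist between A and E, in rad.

0.0724 rad

J_AB = π(0.420)⁴/32 = 3.05×10^-3 m⁴; J_BC = π(0.589)⁴/32 = 0.0118 m⁴; J_CD = π(0.153)⁴/32 = 5.38×10^-5 m⁴; J_DE = π(0.591)⁴/32 = 0.0120 m⁴.
θ = (T/G)·Σ L_i/J_i = (164000/79.8×10⁹)·(5.66/3.05×10^-3 + 4.05/0.0118 + 1.76/5.38×10^-5 + 3.84/0.0120) = 0.07240 rad.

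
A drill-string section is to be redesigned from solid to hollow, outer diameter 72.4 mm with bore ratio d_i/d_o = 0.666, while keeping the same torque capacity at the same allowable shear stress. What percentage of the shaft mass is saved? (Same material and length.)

Equal τ_max and T ⇒ the solid shaft needs d_s³ = d_o³(1−k⁴), so d_s = 72.4·(1−0.666⁴)^(1/3) = 67.30 mm.
Area ratio A_h/A_s = d_o²(1−k²)/d_s² = (1−k²)/(1−k⁴)^(2/3) = 0.6439.
Mass saving = 1 − 0.6439 = 35.6 %.

35.6 %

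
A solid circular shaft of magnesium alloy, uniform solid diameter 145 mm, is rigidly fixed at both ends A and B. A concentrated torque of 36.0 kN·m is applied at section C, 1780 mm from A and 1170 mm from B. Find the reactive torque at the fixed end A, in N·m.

With uniform GJ and both ends fixed, compatibility θ_AC = θ_CB gives T_A·a = T_B·b, together with T_A + T_B = T₀.
T_A = T₀·b/(a+b) = 36000·1170/2950 = 14280 N·m; T_B = 21720 N·m.

14300 N·m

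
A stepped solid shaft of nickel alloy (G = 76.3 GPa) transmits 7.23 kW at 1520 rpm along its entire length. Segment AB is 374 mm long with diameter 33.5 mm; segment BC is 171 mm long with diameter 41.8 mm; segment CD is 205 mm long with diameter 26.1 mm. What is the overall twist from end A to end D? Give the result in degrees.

ω = 2π·1520/60 = 159.2 rad/s, so T = P/ω = 7.23×10³ / 159.2 = 45.42 N·m.
J_AB = π(0.0335)⁴/32 = 1.24×10^-7 m⁴; J_BC = π(0.0418)⁴/32 = 3.00×10^-7 m⁴; J_CD = π(0.0261)⁴/32 = 4.56×10^-8 m⁴.
θ = (T/G)·Σ L_i/J_i = (45.42/76.3×10⁹)·(0.374/1.24×10^-7 + 0.171/3.00×10^-7 + 0.205/4.56×10^-8) = 4.819×10^-3 rad.

0.276°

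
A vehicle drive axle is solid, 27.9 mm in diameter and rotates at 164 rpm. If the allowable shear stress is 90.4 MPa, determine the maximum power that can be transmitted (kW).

6.62 kW

J = πd⁴/32 = π(0.0279)⁴/32 = 5.949×10^-8 m⁴.
T_max = τ_allow·J/r = 9.04×10^7 × 5.949×10^-8 / 0.0139 = 385.5 N·m.
ω = 2π·164/60 = 17.17 rad/s, so P_max = T_max·ω = 6620 W.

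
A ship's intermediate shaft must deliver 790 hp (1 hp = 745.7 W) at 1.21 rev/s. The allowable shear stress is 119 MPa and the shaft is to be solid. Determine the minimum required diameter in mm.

149 mm

ω = 2π·1.21 = 7.603 rad/s, so T = P/ω = 790×745.7 / 7.603 = 77490 N·m.
For a solid shaft τ_max = 16T/(πd³), so d = (16T/(π τ_allow))^(1/3) = (16·77490/(π·1.19×10^8))^(1/3) = 0.1491 m.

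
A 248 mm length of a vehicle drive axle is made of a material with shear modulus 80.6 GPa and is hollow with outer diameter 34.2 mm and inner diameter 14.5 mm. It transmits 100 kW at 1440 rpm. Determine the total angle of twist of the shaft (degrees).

0.900°

ω = 2π·1440/60 = 150.8 rad/s, so T = P/ω = 100×10³ / 150.8 = 663.1 N·m.
J = π(d_o⁴ − d_i⁴)/32 = π(0.0342⁴ − 0.0145⁴)/32 = 1.300×10^-7 m⁴.
θ = T·L/(G·J) = 663.1 × 0.248 / (80.6×10⁹ × 1.300×10^-7) = 0.01570 rad.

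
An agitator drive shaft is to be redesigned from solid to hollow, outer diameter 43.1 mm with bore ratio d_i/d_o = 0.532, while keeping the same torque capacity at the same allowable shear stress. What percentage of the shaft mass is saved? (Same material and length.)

24.2 %

Equal τ_max and T ⇒ the solid shaft needs d_s³ = d_o³(1−k⁴), so d_s = 43.1·(1−0.532⁴)^(1/3) = 41.92 mm.
Area ratio A_h/A_s = d_o²(1−k²)/d_s² = (1−k²)/(1−k⁴)^(2/3) = 0.7580.
Mass saving = 1 − 0.7580 = 24.2 %.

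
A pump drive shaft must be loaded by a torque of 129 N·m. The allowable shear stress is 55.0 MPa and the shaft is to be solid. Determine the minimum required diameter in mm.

For a solid shaft τ_max = 16T/(πd³), so d = (16T/(π τ_allow))^(1/3) = (16·129.0/(π·5.50×10^7))^(1/3) = 0.02286 m.

22.9 mm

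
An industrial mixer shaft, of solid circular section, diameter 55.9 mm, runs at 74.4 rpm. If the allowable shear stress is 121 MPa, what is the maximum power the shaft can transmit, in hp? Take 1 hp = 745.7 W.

J = πd⁴/32 = π(0.0559)⁴/32 = 9.586×10^-7 m⁴.
T_max = τ_allow·J/r = 1.21×10^8 × 9.586×10^-7 / 0.0279 = 4150 N·m.
ω = 2π·74.4/60 = 7.791 rad/s, so P_max = T_max·ω = 3.233×10^4 W.

43.4 hp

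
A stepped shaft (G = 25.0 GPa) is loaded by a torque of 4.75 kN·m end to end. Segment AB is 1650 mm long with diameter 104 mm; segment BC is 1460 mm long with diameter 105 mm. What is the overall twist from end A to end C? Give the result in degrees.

J_AB = π(0.104)⁴/32 = 1.15×10^-5 m⁴; J_BC = π(0.105)⁴/32 = 1.19×10^-5 m⁴.
θ = (T/G)·Σ L_i/J_i = (4750/25.0×10⁹)·(1.65/1.15×10^-5 + 1.46/1.19×10^-5) = 0.05054 rad.

2.90°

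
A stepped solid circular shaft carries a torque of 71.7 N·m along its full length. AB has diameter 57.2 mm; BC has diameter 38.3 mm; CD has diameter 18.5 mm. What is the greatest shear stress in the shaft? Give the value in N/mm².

57.7 N/mm²

Under the same torque, τ_max = 16T/(πd³) is largest where d is smallest — segment CD (d = 18.5 mm).
τ_max = 16·71.70/(π·(0.0185)³) = 5.767×10^7 Pa.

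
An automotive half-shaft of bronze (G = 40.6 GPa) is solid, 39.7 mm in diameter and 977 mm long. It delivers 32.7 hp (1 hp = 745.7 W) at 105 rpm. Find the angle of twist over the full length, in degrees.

12.5°

ω = 2π·105/60 = 11.00 rad/s, so T = P/ω = 32.7×745.7 / 11.00 = 2218 N·m.
J = πd⁴/32 = π(0.0397)⁴/32 = 2.439×10^-7 m⁴.
θ = T·L/(G·J) = 2218 × 0.977 / (40.6×10⁹ × 2.439×10^-7) = 0.2188 rad.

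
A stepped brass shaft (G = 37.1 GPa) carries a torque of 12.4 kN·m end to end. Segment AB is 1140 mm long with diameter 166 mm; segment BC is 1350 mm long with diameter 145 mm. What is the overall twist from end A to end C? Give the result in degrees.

0.889°

J_AB = π(0.166)⁴/32 = 7.45×10^-5 m⁴; J_BC = π(0.145)⁴/32 = 4.34×10^-5 m⁴.
θ = (T/G)·Σ L_i/J_i = (12400/37.1×10⁹)·(1.14/7.45×10^-5 + 1.35/4.34×10^-5) = 0.01551 rad.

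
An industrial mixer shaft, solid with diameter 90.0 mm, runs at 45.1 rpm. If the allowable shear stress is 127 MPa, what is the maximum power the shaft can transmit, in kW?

85.9 kW

J = πd⁴/32 = π(0.0900)⁴/32 = 6.441×10^-6 m⁴.
T_max = τ_allow·J/r = 1.27×10^8 × 6.441×10^-6 / 0.0450 = 18180 N·m.
ω = 2π·45.1/60 = 4.723 rad/s, so P_max = T_max·ω = 8.586×10^4 W.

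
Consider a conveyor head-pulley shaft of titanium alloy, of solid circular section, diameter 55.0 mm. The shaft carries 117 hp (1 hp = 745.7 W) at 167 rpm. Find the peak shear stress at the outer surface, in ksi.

22.1 ksi

ω = 2π·167/60 = 17.49 rad/s, so T = P/ω = 117×745.7 / 17.49 = 4989 N·m.
J = πd⁴/32 = π(0.0550)⁴/32 = 8.984×10^-7 m⁴.
τ_max = T·r/J = 4989 × 0.0275 / 8.984×10^-7 = 1.527×10^8 Pa.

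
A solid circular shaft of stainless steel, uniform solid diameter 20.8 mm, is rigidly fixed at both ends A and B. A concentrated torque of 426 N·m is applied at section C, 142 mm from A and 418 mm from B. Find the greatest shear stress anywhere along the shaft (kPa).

With uniform GJ and both ends fixed, compatibility θ_AC = θ_CB gives T_A·a = T_B·b, together with T_A + T_B = T₀.
T_A = T₀·b/(a+b) = 426.0·418/560.0 = 318.0 N·m; T_B = 108.0 N·m.
τ in each portion: τ_AC = 1.80×10^8 Pa, τ_CB = 6.11×10^7 Pa; maximum is in AC.
τ_max = T_AC·r/J = 318.0·0.0104/1.84×10^-8 = 1.800×10^8 Pa.

180000 kPa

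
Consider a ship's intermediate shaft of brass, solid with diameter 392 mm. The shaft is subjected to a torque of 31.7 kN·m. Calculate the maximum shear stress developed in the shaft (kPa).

2680 kPa

J = πd⁴/32 = π(0.392)⁴/32 = 2.318×10^-3 m⁴.
τ_max = T·r/J = 31700 × 0.196 / 2.318×10^-3 = 2.680×10^6 Pa.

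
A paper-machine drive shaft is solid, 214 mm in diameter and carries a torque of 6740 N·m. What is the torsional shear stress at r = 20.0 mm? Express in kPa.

J = πd⁴/32 = π(0.214)⁴/32 = 2.059×10^-4 m⁴.
Shear stress varies linearly with radius: τ = T·r/J = 6740 × 0.0200 / 2.059×10^-4 = 6.547×10^5 Pa.

655 kPa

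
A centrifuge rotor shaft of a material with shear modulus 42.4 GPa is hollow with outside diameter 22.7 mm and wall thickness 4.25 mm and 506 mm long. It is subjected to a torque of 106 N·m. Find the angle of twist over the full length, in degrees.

3.28°

J = π(d_o⁴ − d_i⁴)/32 = π(0.0227⁴ − 0.0142⁴)/32 = 2.208×10^-8 m⁴.
θ = T·L/(G·J) = 106.0 × 0.506 / (42.4×10⁹ × 2.208×10^-8) = 0.05730 rad.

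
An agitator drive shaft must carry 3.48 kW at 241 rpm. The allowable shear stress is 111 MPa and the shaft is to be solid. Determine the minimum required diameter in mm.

ω = 2π·241/60 = 25.24 rad/s, so T = P/ω = 3.48×10³ / 25.24 = 137.9 N·m.
For a solid shaft τ_max = 16T/(πd³), so d = (16T/(π τ_allow))^(1/3) = (16·137.9/(π·1.11×10^8))^(1/3) = 0.01850 m.

18.5 mm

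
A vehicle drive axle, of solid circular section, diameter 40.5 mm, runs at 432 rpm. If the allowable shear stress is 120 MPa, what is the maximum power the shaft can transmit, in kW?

70.8 kW

J = πd⁴/32 = π(0.0405)⁴/32 = 2.641×10^-7 m⁴.
T_max = τ_allow·J/r = 1.20×10^8 × 2.641×10^-7 / 0.0203 = 1565 N·m.
ω = 2π·432/60 = 45.24 rad/s, so P_max = T_max·ω = 7.081×10^4 W.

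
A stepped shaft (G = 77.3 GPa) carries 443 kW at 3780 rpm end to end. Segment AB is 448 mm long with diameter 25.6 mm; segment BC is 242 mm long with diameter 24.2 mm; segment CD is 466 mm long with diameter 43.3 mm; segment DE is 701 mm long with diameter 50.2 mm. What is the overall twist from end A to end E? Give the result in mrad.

294 mrad

ω = 2π·3780/60 = 395.8 rad/s, so T = P/ω = 443×10³ / 395.8 = 1119 N·m.
J_AB = π(0.0256)⁴/32 = 4.22×10^-8 m⁴; J_BC = π(0.0242)⁴/32 = 3.37×10^-8 m⁴; J_CD = π(0.0433)⁴/32 = 3.45×10^-7 m⁴; J_DE = π(0.0502)⁴/32 = 6.23×10^-7 m⁴.
θ = (T/G)·Σ L_i/J_i = (1119/77.3×10⁹)·(0.448/4.22×10^-8 + 0.242/3.37×10^-8 + 0.466/3.45×10^-7 + 0.701/6.23×10^-7) = 0.2937 rad.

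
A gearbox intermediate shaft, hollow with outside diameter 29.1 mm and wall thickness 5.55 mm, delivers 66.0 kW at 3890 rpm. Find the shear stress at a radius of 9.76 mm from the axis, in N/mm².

26.3 N/mm²

ω = 2π·3890/60 = 407.4 rad/s, so T = P/ω = 66.0×10³ / 407.4 = 162.0 N·m.
J = π(d_o⁴ − d_i⁴)/32 = π(0.0291⁴ − 0.0180⁴)/32 = 6.009×10^-8 m⁴.
Shear stress varies linearly with radius: τ = T·r/J = 162.0 × 0.00976 / 6.009×10^-8 = 2.631×10^7 Pa.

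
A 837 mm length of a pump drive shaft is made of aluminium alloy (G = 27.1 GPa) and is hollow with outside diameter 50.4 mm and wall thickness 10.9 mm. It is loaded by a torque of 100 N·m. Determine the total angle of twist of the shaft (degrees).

0.312°

J = π(d_o⁴ − d_i⁴)/32 = π(0.0504⁴ − 0.0286⁴)/32 = 5.678×10^-7 m⁴.
θ = T·L/(G·J) = 100.0 × 0.837 / (27.1×10⁹ × 5.678×10^-7) = 5.440×10^-3 rad.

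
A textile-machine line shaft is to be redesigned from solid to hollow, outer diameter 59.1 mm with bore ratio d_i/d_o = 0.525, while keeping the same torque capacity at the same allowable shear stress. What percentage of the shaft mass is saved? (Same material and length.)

Equal τ_max and T ⇒ the solid shaft needs d_s³ = d_o³(1−k⁴), so d_s = 59.1·(1−0.525⁴)^(1/3) = 57.56 mm.
Area ratio A_h/A_s = d_o²(1−k²)/d_s² = (1−k²)/(1−k⁴)^(2/3) = 0.7636.
Mass saving = 1 − 0.7636 = 23.6 %.

23.6 %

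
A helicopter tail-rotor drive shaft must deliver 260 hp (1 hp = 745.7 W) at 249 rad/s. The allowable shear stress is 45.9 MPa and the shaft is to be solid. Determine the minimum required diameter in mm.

44.2 mm

ω = 249 rad/s, so T = P/ω = 260×745.7 / 249.0 = 778.6 N·m.
For a solid shaft τ_max = 16T/(πd³), so d = (16T/(π τ_allow))^(1/3) = (16·778.6/(π·4.59×10^7))^(1/3) = 0.04421 m.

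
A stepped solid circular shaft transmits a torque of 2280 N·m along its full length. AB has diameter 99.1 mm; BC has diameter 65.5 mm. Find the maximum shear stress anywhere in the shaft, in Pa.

4.13e7 Pa

Under the same torque, τ_max = 16T/(πd³) is largest where d is smallest — segment BC (d = 65.5 mm).
τ_max = 16·2280/(π·(0.0655)³) = 4.132×10^7 Pa.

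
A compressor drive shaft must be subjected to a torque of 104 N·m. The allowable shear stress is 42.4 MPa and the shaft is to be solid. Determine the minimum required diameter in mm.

23.2 mm

For a solid shaft τ_max = 16T/(πd³), so d = (16T/(π τ_allow))^(1/3) = (16·104.0/(π·4.24×10^7))^(1/3) = 0.02320 m.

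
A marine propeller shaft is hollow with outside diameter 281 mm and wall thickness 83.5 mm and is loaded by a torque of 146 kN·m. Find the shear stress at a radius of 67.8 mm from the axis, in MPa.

J = π(d_o⁴ − d_i⁴)/32 = π(0.281⁴ − 0.114⁴)/32 = 5.955×10^-4 m⁴.
Shear stress varies linearly with radius: τ = T·r/J = 146000 × 0.0678 / 5.955×10^-4 = 1.662×10^7 Pa.

16.6 MPa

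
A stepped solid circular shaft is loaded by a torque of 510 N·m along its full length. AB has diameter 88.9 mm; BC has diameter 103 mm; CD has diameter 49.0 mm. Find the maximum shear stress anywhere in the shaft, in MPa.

22.1 MPa

Under the same torque, τ_max = 16T/(πd³) is largest where d is smallest — segment CD (d = 49.0 mm).
τ_max = 16·510.0/(π·(0.0490)³) = 2.208×10^7 Pa.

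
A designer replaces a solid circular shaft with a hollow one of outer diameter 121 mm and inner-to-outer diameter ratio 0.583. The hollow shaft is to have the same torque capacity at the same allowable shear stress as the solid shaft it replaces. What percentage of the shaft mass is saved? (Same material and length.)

Equal τ_max and T ⇒ the solid shaft needs d_s³ = d_o³(1−k⁴), so d_s = 121·(1−0.583⁴)^(1/3) = 116.1 mm.
Area ratio A_h/A_s = d_o²(1−k²)/d_s² = (1−k²)/(1−k⁴)^(2/3) = 0.7164.
Mass saving = 1 − 0.7164 = 28.4 %.

28.4 %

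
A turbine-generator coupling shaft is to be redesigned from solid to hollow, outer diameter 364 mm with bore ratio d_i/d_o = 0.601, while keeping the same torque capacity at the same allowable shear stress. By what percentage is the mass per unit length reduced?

29.9 %

Equal τ_max and T ⇒ the solid shaft needs d_s³ = d_o³(1−k⁴), so d_s = 364·(1−0.601⁴)^(1/3) = 347.4 mm.
Area ratio A_h/A_s = d_o²(1−k²)/d_s² = (1−k²)/(1−k⁴)^(2/3) = 0.7012.
Mass saving = 1 − 0.7012 = 29.9 %.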